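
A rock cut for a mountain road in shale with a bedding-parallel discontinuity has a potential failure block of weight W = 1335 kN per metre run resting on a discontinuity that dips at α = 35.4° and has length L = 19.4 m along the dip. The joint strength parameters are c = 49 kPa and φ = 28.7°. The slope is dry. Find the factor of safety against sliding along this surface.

FS = 2.00

Resolving the block weight along and normal to the plane and applying the Mohr–Coulomb strength on the joint:
N' = W cosα = 1335·cos35.4° = 1088.2 kN/m
Driving force T = W sinα = 1335·sin35.4° = 773.3 kN/m
Resisting force R = c·L + N'·tanφ = 49·19.4 + 1088.2·tan28.7° = 950.6 + 595.8 = 1546.4 kN/m
FS = R / T = 1546.4 / 773.3 = 2.000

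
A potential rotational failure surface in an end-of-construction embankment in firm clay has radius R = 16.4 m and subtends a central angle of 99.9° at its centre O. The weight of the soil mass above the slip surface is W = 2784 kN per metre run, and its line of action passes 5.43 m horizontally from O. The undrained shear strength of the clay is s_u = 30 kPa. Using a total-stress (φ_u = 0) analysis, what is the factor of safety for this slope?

Taking moments about the centre O, the resisting moment is provided by the undrained shear strength acting along the arc:
Arc length L_a = R·θ = 16.4·(99.9°·π/180) = 16.4·1.7436 = 28.59 m
M_R = s_u·L_a·R = 30·28.59·16.4 = 14068.6 kN·m/m
M_D = W·d = 2784·5.43 = 15117.1 kN·m/m
FS = M_R / M_D = 14068.6 / 15117.1 = 0.931

FS = 0.93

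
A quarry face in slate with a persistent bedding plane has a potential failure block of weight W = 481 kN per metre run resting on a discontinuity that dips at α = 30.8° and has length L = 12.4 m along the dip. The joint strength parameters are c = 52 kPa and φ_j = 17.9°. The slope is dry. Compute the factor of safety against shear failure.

Resolving the block weight along and normal to the plane and applying the Mohr–Coulomb strength on the joint:
N' = W cosα = 481·cos30.8° = 413.2 kN/m
Driving force T = W sinα = 481·sin30.8° = 246.3 kN/m
Resisting force R = c·L + N'·tanφ_j = 52·12.4 + 413.2·tan17.9° = 644.8 + 133.4 = 778.2 kN/m
FS = R / T = 778.2 / 246.3 = 3.160

FS = 3.16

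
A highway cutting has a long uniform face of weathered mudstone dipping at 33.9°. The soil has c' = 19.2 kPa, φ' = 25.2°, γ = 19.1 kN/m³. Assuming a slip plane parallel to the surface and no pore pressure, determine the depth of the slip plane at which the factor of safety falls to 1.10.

Setting FS = 1.10 in FS = [c' + γz cos²β tanφ'] / [γz sinβ cosβ] and solving for z:
z = c' / [γ cosβ (FS·sinβ − cosβ·tanφ')]
  = 19.2 / [19.1·cos33.9°·(1.10·sin33.9° − cos33.9°·tan25.2°)]
  = 19.2 / [19.1·0.8300·(1.10·0.5577 − 0.8300·0.4706)]
  = 19.2 / 3.5344 = 5.432 m

z = 5.43 m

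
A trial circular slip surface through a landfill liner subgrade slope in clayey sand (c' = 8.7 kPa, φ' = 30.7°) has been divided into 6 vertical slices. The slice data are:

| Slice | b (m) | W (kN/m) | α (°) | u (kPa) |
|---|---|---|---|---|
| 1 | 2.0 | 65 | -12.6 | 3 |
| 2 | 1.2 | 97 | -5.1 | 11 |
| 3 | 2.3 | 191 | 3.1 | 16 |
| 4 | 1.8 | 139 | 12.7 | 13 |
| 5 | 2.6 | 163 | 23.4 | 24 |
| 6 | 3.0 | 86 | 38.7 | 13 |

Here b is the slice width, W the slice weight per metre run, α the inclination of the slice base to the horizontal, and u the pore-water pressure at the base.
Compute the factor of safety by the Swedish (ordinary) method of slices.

Ordinary method of slices: FS = Σ[c'·Δl_i + (W_i cosα_i − u_i·Δl_i)·tanφ'] / Σ W_i sinα_i, with Δl_i = b_i / cosα_i.
Slice 1: Δl = 2.0/cos(-12.6°) = 2.049 m; N'_1 = 65·cos(-12.6°) − 3·2.049 = 57.3; c'Δl = 17.83; W sinα = -14.2
Slice 2: Δl = 1.2/cos(-5.1°) = 1.205 m; N'_2 = 97·cos(-5.1°) − 11·1.205 = 83.4; c'Δl = 10.48; W sinα = -8.6
Slice 3: Δl = 2.3/cos3.1° = 2.303 m; N'_3 = 191·cos3.1° − 16·2.303 = 153.9; c'Δl = 20.04; W sinα = 10.3
Slice 4: Δl = 1.8/cos12.7° = 1.845 m; N'_4 = 139·cos12.7° − 13·1.845 = 111.6; c'Δl = 16.05; W sinα = 30.6
Slice 5: Δl = 2.6/cos23.4° = 2.833 m; N'_5 = 163·cos23.4° − 24·2.833 = 81.6; c'Δl = 24.65; W sinα = 64.7
Slice 6: Δl = 3.0/cos38.7° = 3.844 m; N'_6 = 86·cos38.7° − 13·3.844 = 17.1; c'Δl = 33.44; W sinα = 53.8
Σc'Δl = 122.5 kN/m; ΣN' = 504.9 kN/m; ΣW sinα = 136.6 kN/m
Resisting = 122.5 + 504.9·tan30.7° = 122.5 + 299.8 = 422.3 kN/m
FS = 422.3 / 136.6 = 3.091

FS = 3.09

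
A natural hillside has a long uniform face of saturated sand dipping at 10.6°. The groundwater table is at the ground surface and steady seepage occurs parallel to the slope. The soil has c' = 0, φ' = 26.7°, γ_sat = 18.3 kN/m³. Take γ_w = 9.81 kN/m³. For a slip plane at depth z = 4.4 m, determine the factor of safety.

With seepage parallel to the slope and the water table at the surface, the effective normal stress on the slip plane uses the buoyant unit weight γ' = γ_sat − γ_w while the driving shear stress uses γ_sat:
FS = [c' + γ' z cos²β tanφ'] / [γ_sat z sinβ cosβ]
(For c' = 0 this reduces to FS = (γ'/γ_sat)·tanφ'/tanβ.)
γ' = 18.3 − 9.81 = 8.49 kN/m³
Numerator = 0.0 + 8.49·4.4·cos²10.6°·tan26.7° = 0.0 + 8.49·4.4·0.9662·0.5029 = 18.152 kPa
Denominator = 18.3·4.4·sin10.6°·cos10.6° = 18.3·4.4·0.1840·0.9829 = 14.559 kPa
FS = 18.152 / 14.559 = 1.247

FS = 1.25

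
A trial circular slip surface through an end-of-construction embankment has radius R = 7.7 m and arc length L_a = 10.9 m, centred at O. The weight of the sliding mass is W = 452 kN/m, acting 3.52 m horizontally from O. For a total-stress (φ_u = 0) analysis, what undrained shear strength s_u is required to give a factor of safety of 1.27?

s_u = 24.1 kPa

FS = s_u·L_a·R / (W·d), so s_u = FS·W·d / (L_a·R).
s_u = 1.27·452·3.52 / (10.90·7.7) = 2020.6 / 83.93 = 24.08 kPa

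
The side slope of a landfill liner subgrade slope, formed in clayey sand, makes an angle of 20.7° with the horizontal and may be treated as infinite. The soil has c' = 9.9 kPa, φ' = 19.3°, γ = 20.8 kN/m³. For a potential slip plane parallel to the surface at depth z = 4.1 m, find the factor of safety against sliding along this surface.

For an infinite slope with a slip plane parallel to the surface (no pore pressure): FS = [c' + γz cos²β tanφ'] / [γz sinβ cosβ].
γz = 20.8·4.1 = 85.28 kN/m²
Numerator = 9.9 + 85.28·cos²20.7°·tan19.3° = 9.9 + 85.28·0.8751·0.3502 = 36.033 kPa
Denominator = 85.28·sin20.7°·cos20.7° = 85.28·0.3535·0.9354 = 28.198 kPa
FS = 36.033 / 28.198 = 1.278

FS = 1.28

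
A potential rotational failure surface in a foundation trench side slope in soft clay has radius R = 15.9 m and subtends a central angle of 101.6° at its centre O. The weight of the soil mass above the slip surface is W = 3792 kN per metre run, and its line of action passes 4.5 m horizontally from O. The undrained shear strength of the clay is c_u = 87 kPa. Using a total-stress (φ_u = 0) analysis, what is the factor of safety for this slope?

Taking moments about the centre O, the resisting moment is provided by the undrained shear strength acting along the arc:
Arc length L_a = R·θ = 15.9·(101.6°·π/180) = 15.9·1.7733 = 28.19 m
M_R = c_u·L_a·R = 87·28.19·15.9 = 39001.8 kN·m/m
M_D = W·d = 3792·4.5 = 17064.0 kN·m/m
FS = M_R / M_D = 39001.8 / 17064.0 = 2.286

FS = 2.29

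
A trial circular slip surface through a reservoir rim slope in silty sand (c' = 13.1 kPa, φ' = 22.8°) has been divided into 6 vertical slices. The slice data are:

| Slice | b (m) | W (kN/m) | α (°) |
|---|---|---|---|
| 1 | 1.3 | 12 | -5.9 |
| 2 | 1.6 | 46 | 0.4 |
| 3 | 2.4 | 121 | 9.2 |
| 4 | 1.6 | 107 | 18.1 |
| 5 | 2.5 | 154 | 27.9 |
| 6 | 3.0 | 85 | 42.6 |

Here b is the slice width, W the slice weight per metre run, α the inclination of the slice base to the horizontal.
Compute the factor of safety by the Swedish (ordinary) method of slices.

Ordinary method of slices: FS = Σ[c'·Δl_i + (W_i cosα_i)·tanφ'] / Σ W_i sinα_i, with Δl_i = b_i / cosα_i.
Slice 1: Δl = 1.3/cos(-5.9°) = 1.307 m; N'_1 = 12·cos(-5.9°) = 11.9; c'Δl = 17.12; W sinα = -1.2
Slice 2: Δl = 1.6/cos0.4° = 1.600 m; N'_2 = 46·cos0.4° = 46.0; c'Δl = 20.96; W sinα = 0.3
Slice 3: Δl = 2.4/cos9.2° = 2.431 m; N'_3 = 121·cos9.2° = 119.4; c'Δl = 31.85; W sinα = 19.3
Slice 4: Δl = 1.6/cos18.1° = 1.683 m; N'_4 = 107·cos18.1° = 101.7; c'Δl = 22.05; W sinα = 33.2
Slice 5: Δl = 2.5/cos27.9° = 2.829 m; N'_5 = 154·cos27.9° = 136.1; c'Δl = 37.06; W sinα = 72.1
Slice 6: Δl = 3.0/cos42.6° = 4.076 m; N'_6 = 85·cos42.6° = 62.6; c'Δl = 53.39; W sinα = 57.5
Σc'Δl = 182.4 kN/m; ΣN' = 477.8 kN/m; ΣW sinα = 181.3 kN/m
Resisting = 182.4 + 477.8·tan22.8° = 182.4 + 200.8 = 383.3 kN/m
FS = 383.3 / 181.3 = 2.114

FS = 2.11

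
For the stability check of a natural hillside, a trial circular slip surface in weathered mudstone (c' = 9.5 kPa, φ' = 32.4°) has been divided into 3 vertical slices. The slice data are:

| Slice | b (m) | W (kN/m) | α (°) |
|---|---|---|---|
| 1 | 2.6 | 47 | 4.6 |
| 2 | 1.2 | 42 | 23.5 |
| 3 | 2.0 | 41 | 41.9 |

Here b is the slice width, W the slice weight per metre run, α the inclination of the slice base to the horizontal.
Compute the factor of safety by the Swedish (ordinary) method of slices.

Ordinary method of slices: FS = Σ[c'·Δl_i + (W_i cosα_i)·tanφ'] / Σ W_i sinα_i, with Δl_i = b_i / cosα_i.
Slice 1: Δl = 2.6/cos4.6° = 2.608 m; N'_1 = 47·cos4.6° = 46.8; c'Δl = 24.78; W sinα = 3.8
Slice 2: Δl = 1.2/cos23.5° = 1.309 m; N'_2 = 42·cos23.5° = 38.5; c'Δl = 12.43; W sinα = 16.7
Slice 3: Δl = 2.0/cos41.9° = 2.687 m; N'_3 = 41·cos41.9° = 30.5; c'Δl = 25.53; W sinα = 27.4
Σc'Δl = 62.7 kN/m; ΣN' = 115.9 kN/m; ΣW sinα = 47.9 kN/m
Resisting = 62.7 + 115.9·tan32.4° = 62.7 + 73.5 = 136.3 kN/m
FS = 136.3 / 47.9 = 2.845

FS = 2.85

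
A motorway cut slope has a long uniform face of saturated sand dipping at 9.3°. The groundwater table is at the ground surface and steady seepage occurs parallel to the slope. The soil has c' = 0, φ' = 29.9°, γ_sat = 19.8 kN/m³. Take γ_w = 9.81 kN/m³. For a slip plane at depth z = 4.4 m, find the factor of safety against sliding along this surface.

FS = 1.77

With seepage parallel to the slope and the water table at the surface, the effective normal stress on the slip plane uses the buoyant unit weight γ' = γ_sat − γ_w while the driving shear stress uses γ_sat:
FS = [c' + γ' z cos²β tanφ'] / [γ_sat z sinβ cosβ]
(For c' = 0 this reduces to FS = (γ'/γ_sat)·tanφ'/tanβ.)
γ' = 19.8 − 9.81 = 9.99 kN/m³
Numerator = 0.0 + 9.99·4.4·cos²9.3°·tan29.9° = 0.0 + 9.99·4.4·0.9739·0.5750 = 24.616 kPa
Denominator = 19.8·4.4·sin9.3°·cos9.3° = 19.8·4.4·0.1616·0.9869 = 13.894 kPa
FS = 24.616 / 13.894 = 1.772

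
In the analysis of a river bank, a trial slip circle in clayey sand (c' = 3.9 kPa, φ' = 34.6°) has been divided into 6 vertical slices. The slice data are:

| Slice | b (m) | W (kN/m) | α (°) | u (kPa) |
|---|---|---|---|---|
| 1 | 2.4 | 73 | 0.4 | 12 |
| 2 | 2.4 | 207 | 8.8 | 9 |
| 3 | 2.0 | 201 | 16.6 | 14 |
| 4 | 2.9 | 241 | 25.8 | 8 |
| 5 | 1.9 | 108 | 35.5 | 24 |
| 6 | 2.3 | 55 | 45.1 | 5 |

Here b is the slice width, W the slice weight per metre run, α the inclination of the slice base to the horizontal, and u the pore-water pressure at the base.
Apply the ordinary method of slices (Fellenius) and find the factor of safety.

Ordinary method of slices: FS = Σ[c'·Δl_i + (W_i cosα_i − u_i·Δl_i)·tanφ'] / Σ W_i sinα_i, with Δl_i = b_i / cosα_i.
Slice 1: Δl = 2.4/cos0.4° = 2.400 m; N'_1 = 73·cos0.4° − 12·2.400 = 44.2; c'Δl = 9.36; W sinα = 0.5
Slice 2: Δl = 2.4/cos8.8° = 2.429 m; N'_2 = 207·cos8.8° − 9·2.429 = 182.7; c'Δl = 9.47; W sinα = 31.7
Slice 3: Δl = 2.0/cos16.6° = 2.087 m; N'_3 = 201·cos16.6° − 14·2.087 = 163.4; c'Δl = 8.14; W sinα = 57.4
Slice 4: Δl = 2.9/cos25.8° = 3.221 m; N'_4 = 241·cos25.8° − 8·3.221 = 191.2; c'Δl = 12.56; W sinα = 104.9
Slice 5: Δl = 1.9/cos35.5° = 2.334 m; N'_5 = 108·cos35.5° − 24·2.334 = 31.9; c'Δl = 9.10; W sinα = 62.7
Slice 6: Δl = 2.3/cos45.1° = 3.258 m; N'_6 = 55·cos45.1° − 5·3.258 = 22.5; c'Δl = 12.71; W sinα = 39.0
Σc'Δl = 61.3 kN/m; ΣN' = 636.0 kN/m; ΣW sinα = 296.2 kN/m
Resisting = 61.3 + 636.0·tan34.6° = 61.3 + 438.7 = 500.1 kN/m
FS = 500.1 / 296.2 = 1.688

FS = 1.69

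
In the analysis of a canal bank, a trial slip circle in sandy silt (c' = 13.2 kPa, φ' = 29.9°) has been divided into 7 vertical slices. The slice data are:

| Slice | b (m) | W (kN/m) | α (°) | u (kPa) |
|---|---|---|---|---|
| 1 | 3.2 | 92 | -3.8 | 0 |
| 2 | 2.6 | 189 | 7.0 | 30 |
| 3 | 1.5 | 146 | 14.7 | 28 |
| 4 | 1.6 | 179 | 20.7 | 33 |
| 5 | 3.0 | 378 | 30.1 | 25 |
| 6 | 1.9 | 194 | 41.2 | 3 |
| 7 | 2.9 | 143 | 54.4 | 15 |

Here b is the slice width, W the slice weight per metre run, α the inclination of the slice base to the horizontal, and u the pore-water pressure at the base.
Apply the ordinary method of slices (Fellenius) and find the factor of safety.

FS = 1.31

Ordinary method of slices: FS = Σ[c'·Δl_i + (W_i cosα_i − u_i·Δl_i)·tanφ'] / Σ W_i sinα_i, with Δl_i = b_i / cosα_i.
Slice 1: Δl = 3.2/cos(-3.8°) = 3.207 m; N'_1 = 92·cos(-3.8°) − 0·3.207 = 91.8; c'Δl = 42.33; W sinα = -6.1
Slice 2: Δl = 2.6/cos7.0° = 2.620 m; N'_2 = 189·cos7.0° − 30·2.620 = 109.0; c'Δl = 34.58; W sinα = 23.0
Slice 3: Δl = 1.5/cos14.7° = 1.551 m; N'_3 = 146·cos14.7° − 28·1.551 = 97.8; c'Δl = 20.47; W sinα = 37.0
Slice 4: Δl = 1.6/cos20.7° = 1.710 m; N'_4 = 179·cos20.7° − 33·1.710 = 111.0; c'Δl = 22.58; W sinα = 63.3
Slice 5: Δl = 3.0/cos30.1° = 3.468 m; N'_5 = 378·cos30.1° − 25·3.468 = 240.3; c'Δl = 45.77; W sinα = 189.6
Slice 6: Δl = 1.9/cos41.2° = 2.525 m; N'_6 = 194·cos41.2° − 3·2.525 = 138.4; c'Δl = 33.33; W sinα = 127.8
Slice 7: Δl = 2.9/cos54.4° = 4.982 m; N'_7 = 143·cos54.4° − 15·4.982 = 8.5; c'Δl = 65.76; W sinα = 116.3
Σc'Δl = 264.8 kN/m; ΣN' = 796.9 kN/m; ΣW sinα = 550.9 kN/m
Resisting = 264.8 + 796.9·tan29.9° = 264.8 + 458.2 = 723.0 kN/m
FS = 723.0 / 550.9 = 1.312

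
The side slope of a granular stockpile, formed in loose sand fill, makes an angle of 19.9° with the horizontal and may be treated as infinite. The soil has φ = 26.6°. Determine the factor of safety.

For a dry cohesionless infinite slope the factor of safety is FS = tanφ / tanβ.
FS = tan26.6° / tan19.9° = 0.5008 / 0.3620 = 1.383

FS = 1.38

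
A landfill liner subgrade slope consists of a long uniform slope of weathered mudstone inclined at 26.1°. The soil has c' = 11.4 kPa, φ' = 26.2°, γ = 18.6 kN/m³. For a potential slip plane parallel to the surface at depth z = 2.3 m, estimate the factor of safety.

FS = 1.68

For an infinite slope with a slip plane parallel to the surface (no pore pressure): FS = [c' + γz cos²β tanφ'] / [γz sinβ cosβ].
γz = 18.6·2.3 = 42.78 kN/m²
Numerator = 11.4 + 42.78·cos²26.1°·tan26.2° = 11.4 + 42.78·0.8065·0.4921 = 28.376 kPa
Denominator = 42.78·sin26.1°·cos26.1° = 42.78·0.4399·0.8980 = 16.901 kPa
FS = 28.376 / 16.901 = 1.679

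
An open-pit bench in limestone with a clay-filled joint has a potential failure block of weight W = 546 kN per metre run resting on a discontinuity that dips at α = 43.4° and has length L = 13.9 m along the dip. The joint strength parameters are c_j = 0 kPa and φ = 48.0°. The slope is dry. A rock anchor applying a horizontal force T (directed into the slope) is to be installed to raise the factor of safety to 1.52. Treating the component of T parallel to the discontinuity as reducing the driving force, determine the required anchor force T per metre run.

T = 69 kN/m

Resolving forces along and normal to the sliding plane, with the horizontal anchor force T adding T·sinα to the effective normal force and T·cosα acting up the plane against the driving force:
FS = [c_jL + (W cosα + T sinα) tanφ] / [W sinα − T cosα]
Without the anchor: N' = 396.7 kN/m, driving T_d = 375.1 kN/m, resisting R = 0·13.9 + 396.7·tan48.0° = 440.6 kN/m, FS = 1.17.
Setting FS = 1.52 and solving for T:
1.52·(375.1 − T cos43.4°) = 440.6 + T sin43.4°·tan48.0°
T·(sin43.4°·tan48.0° + 1.52·cos43.4°) = 1.52·375.1 − 440.6
T·(0.6871·1.1106 + 1.52·0.7266) = 570.2 − 440.6 = 129.6
T·1.8675 = 129.6
T = 69.4 kN/m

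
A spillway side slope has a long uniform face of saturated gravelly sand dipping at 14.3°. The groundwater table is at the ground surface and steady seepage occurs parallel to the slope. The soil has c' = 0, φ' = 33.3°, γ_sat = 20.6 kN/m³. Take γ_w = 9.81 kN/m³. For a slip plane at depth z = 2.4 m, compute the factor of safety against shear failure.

With seepage parallel to the slope and the water table at the surface, the effective normal stress on the slip plane uses the buoyant unit weight γ' = γ_sat − γ_w while the driving shear stress uses γ_sat:
FS = [c' + γ' z cos²β tanφ'] / [γ_sat z sinβ cosβ]
(For c' = 0 this reduces to FS = (γ'/γ_sat)·tanφ'/tanβ.)
γ' = 20.6 − 9.81 = 10.79 kN/m³
Numerator = 0.0 + 10.79·2.4·cos²14.3°·tan33.3° = 0.0 + 10.79·2.4·0.9390·0.6569 = 15.973 kPa
Denominator = 20.6·2.4·sin14.3°·cos14.3° = 20.6·2.4·0.2470·0.9690 = 11.833 kPa
FS = 15.973 / 11.833 = 1.350

FS = 1.35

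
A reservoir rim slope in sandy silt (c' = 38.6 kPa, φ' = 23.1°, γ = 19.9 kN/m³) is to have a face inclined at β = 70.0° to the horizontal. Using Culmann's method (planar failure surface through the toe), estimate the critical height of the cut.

H_c = 21.17 m

Culmann's analysis gives the critical failure plane at α_cr = (β + φ')/2 = (70.0 + 23.1)/2 = 46.5°, and the critical height
H_c = (4c'/γ) · sinβ cosφ' / [1 − cos(β − φ')]
    = (4·38.6/19.9) · sin70.0°·cos23.1° / [1 − cos(46.9°)]
    = 7.759 · 0.9397·0.9198 / [1 − 0.6833]
    = 7.759 · 0.8643 / 0.3167
    = 21.17 m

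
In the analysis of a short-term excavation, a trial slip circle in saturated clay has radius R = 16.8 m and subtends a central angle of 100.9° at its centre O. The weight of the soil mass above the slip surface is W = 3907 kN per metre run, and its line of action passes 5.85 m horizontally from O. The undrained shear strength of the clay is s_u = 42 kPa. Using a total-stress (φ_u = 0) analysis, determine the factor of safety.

Taking moments about the centre O, the resisting moment is provided by the undrained shear strength acting along the arc:
Arc length L_a = R·θ = 16.8·(100.9°·π/180) = 16.8·1.7610 = 29.59 m
M_R = s_u·L_a·R = 42·29.59·16.8 = 20875.5 kN·m/m
M_D = W·d = 3907·5.85 = 22855.9 kN·m/m
FS = M_R / M_D = 20875.5 / 22855.9 = 0.913

FS = 0.91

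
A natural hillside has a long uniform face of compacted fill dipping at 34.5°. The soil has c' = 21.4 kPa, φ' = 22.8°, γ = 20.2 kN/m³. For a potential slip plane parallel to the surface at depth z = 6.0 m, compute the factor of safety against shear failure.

FS = 0.99

For an infinite slope with a slip plane parallel to the surface (no pore pressure): FS = [c' + γz cos²β tanφ'] / [γz sinβ cosβ].
γz = 20.2·6.0 = 121.20 kN/m²
Numerator = 21.4 + 121.20·cos²34.5°·tan22.8° = 21.4 + 121.20·0.6792·0.4204 = 56.003 kPa
Denominator = 121.20·sin34.5°·cos34.5° = 121.20·0.5664·0.8241 = 56.575 kPa
FS = 56.003 / 56.575 = 0.990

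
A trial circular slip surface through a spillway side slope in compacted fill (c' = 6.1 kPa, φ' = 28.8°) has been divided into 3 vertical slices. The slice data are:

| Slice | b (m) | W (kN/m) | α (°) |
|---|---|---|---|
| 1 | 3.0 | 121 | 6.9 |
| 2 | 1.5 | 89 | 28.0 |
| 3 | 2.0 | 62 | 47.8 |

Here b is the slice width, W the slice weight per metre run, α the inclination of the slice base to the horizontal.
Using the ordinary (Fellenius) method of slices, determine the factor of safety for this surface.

FS = 1.75

Ordinary method of slices: FS = Σ[c'·Δl_i + (W_i cosα_i)·tanφ'] / Σ W_i sinα_i, with Δl_i = b_i / cosα_i.
Slice 1: Δl = 3.0/cos6.9° = 3.022 m; N'_1 = 121·cos6.9° = 120.1; c'Δl = 18.43; W sinα = 14.5
Slice 2: Δl = 1.5/cos28.0° = 1.699 m; N'_2 = 89·cos28.0° = 78.6; c'Δl = 10.36; W sinα = 41.8
Slice 3: Δl = 2.0/cos47.8° = 2.977 m; N'_3 = 62·cos47.8° = 41.6; c'Δl = 18.16; W sinα = 45.9
Σc'Δl = 47.0 kN/m; ΣN' = 240.4 kN/m; ΣW sinα = 102.2 kN/m
Resisting = 47.0 + 240.4·tan28.8° = 47.0 + 132.1 = 179.1 kN/m
FS = 179.1 / 102.2 = 1.752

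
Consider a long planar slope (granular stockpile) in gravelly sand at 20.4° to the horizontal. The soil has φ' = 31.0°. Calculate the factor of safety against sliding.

FS = 1.62

For a dry cohesionless infinite slope the factor of safety is FS = tanφ' / tanβ.
FS = tan31.0° / tan20.4° = 0.6009 / 0.3719 = 1.616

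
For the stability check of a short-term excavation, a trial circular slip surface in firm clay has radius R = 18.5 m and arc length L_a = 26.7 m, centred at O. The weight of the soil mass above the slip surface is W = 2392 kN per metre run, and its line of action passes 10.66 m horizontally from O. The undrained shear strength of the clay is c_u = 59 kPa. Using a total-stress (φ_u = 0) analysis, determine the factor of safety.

FS = 1.14

Taking moments about the centre O, the resisting moment is provided by the undrained shear strength acting along the arc:
M_R = c_u·L_a·R = 59·26.70·18.5 = 29143.0 kN·m/m
M_D = W·d = 2392·10.66 = 25498.7 kN·m/m
FS = M_R / M_D = 29143.0 / 25498.7 = 1.143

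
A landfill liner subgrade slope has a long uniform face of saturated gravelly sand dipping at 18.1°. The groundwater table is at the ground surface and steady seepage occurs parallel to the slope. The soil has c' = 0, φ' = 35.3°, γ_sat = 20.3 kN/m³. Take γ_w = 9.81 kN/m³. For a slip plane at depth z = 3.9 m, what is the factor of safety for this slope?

FS = 1.12

With seepage parallel to the slope and the water table at the surface, the effective normal stress on the slip plane uses the buoyant unit weight γ' = γ_sat − γ_w while the driving shear stress uses γ_sat:
FS = [c' + γ' z cos²β tanφ'] / [γ_sat z sinβ cosβ]
(For c' = 0 this reduces to FS = (γ'/γ_sat)·tanφ'/tanβ.)
γ' = 20.3 − 9.81 = 10.49 kN/m³
Numerator = 0.0 + 10.49·3.9·cos²18.1°·tan35.3° = 0.0 + 10.49·3.9·0.9035·0.7080 = 26.171 kPa
Denominator = 20.3·3.9·sin18.1°·cos18.1° = 20.3·3.9·0.3107·0.9505 = 23.379 kPa
FS = 26.171 / 23.379 = 1.119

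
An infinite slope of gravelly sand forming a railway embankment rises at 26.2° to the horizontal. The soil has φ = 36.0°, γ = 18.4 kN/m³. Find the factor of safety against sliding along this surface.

For a dry cohesionless infinite slope the factor of safety is FS = tanφ / tanβ.
FS = tan36.0° / tan26.2° = 0.7265 / 0.4921 = 1.477

FS = 1.48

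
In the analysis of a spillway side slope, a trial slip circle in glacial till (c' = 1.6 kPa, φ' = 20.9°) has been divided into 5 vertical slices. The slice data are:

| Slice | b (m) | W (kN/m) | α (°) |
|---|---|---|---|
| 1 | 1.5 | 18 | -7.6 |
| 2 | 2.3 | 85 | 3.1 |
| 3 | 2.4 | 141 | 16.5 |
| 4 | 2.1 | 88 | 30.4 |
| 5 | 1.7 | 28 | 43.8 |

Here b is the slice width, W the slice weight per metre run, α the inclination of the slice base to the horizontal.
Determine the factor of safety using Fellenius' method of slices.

FS = 1.37

Ordinary method of slices: FS = Σ[c'·Δl_i + (W_i cosα_i)·tanφ'] / Σ W_i sinα_i, with Δl_i = b_i / cosα_i.
Slice 1: Δl = 1.5/cos(-7.6°) = 1.513 m; N'_1 = 18·cos(-7.6°) = 17.8; c'Δl = 2.42; W sinα = -2.4
Slice 2: Δl = 2.3/cos3.1° = 2.303 m; N'_2 = 85·cos3.1° = 84.9; c'Δl = 3.69; W sinα = 4.6
Slice 3: Δl = 2.4/cos16.5° = 2.503 m; N'_3 = 141·cos16.5° = 135.2; c'Δl = 4.00; W sinα = 40.0
Slice 4: Δl = 2.1/cos30.4° = 2.435 m; N'_4 = 88·cos30.4° = 75.9; c'Δl = 3.90; W sinα = 44.5
Slice 5: Δl = 1.7/cos43.8° = 2.355 m; N'_5 = 28·cos43.8° = 20.2; c'Δl = 3.77; W sinα = 19.4
Σc'Δl = 17.8 kN/m; ΣN' = 334.0 kN/m; ΣW sinα = 106.2 kN/m
Resisting = 17.8 + 334.0·tan20.9° = 17.8 + 127.6 = 145.3 kN/m
FS = 145.3 / 106.2 = 1.369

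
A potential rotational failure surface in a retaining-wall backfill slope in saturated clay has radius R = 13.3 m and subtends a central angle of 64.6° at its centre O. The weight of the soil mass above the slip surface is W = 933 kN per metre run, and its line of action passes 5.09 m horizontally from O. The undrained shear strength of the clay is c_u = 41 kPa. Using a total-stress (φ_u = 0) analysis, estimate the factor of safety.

FS = 1.72

Taking moments about the centre O, the resisting moment is provided by the undrained shear strength acting along the arc:
Arc length L_a = R·θ = 13.3·(64.6°·π/180) = 13.3·1.1275 = 15.00 m
M_R = c_u·L_a·R = 41·15.00·13.3 = 8177.1 kN·m/m
M_D = W·d = 933·5.09 = 4749.0 kN·m/m
FS = M_R / M_D = 8177.1 / 4749.0 = 1.722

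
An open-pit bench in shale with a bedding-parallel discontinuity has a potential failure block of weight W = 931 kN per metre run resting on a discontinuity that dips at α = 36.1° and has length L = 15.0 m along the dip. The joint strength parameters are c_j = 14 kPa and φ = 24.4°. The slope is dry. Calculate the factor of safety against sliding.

FS = 1.00

Resolving the block weight along and normal to the plane and applying the Mohr–Coulomb strength on the joint:
N' = W cosα = 931·cos36.1° = 752.2 kN/m
Driving force T = W sinα = 931·sin36.1° = 548.5 kN/m
Resisting force R = c_j·L + N'·tanφ = 14·15.0 + 752.2·tan24.4° = 210.0 + 341.2 = 551.2 kN/m
FS = R / T = 551.2 / 548.5 = 1.005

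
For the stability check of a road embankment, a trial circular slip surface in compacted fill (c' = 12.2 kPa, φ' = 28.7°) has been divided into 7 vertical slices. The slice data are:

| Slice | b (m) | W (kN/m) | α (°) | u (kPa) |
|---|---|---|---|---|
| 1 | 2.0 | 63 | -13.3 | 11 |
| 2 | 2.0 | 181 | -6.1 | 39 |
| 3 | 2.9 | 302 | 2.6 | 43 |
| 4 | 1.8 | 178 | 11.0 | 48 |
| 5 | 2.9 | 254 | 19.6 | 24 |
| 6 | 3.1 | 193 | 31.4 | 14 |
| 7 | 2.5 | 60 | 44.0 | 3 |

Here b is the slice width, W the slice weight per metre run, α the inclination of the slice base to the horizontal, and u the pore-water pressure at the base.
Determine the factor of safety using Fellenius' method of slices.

Ordinary method of slices: FS = Σ[c'·Δl_i + (W_i cosα_i − u_i·Δl_i)·tanφ'] / Σ W_i sinα_i, with Δl_i = b_i / cosα_i.
Slice 1: Δl = 2.0/cos(-13.3°) = 2.055 m; N'_1 = 63·cos(-13.3°) − 11·2.055 = 38.7; c'Δl = 25.07; W sinα = -14.5
Slice 2: Δl = 2.0/cos(-6.1°) = 2.011 m; N'_2 = 181·cos(-6.1°) − 39·2.011 = 101.5; c'Δl = 24.54; W sinα = -19.2
Slice 3: Δl = 2.9/cos2.6° = 2.903 m; N'_3 = 302·cos2.6° − 43·2.903 = 176.9; c'Δl = 35.42; W sinα = 13.7
Slice 4: Δl = 1.8/cos11.0° = 1.834 m; N'_4 = 178·cos11.0° − 48·1.834 = 86.7; c'Δl = 22.37; W sinα = 34.0
Slice 5: Δl = 2.9/cos19.6° = 3.078 m; N'_5 = 254·cos19.6° − 24·3.078 = 165.4; c'Δl = 37.56; W sinα = 85.2
Slice 6: Δl = 3.1/cos31.4° = 3.632 m; N'_6 = 193·cos31.4° − 14·3.632 = 113.9; c'Δl = 44.31; W sinα = 100.6
Slice 7: Δl = 2.5/cos44.0° = 3.475 m; N'_7 = 60·cos44.0° − 3·3.475 = 32.7; c'Δl = 42.40; W sinα = 41.7
Σc'Δl = 231.7 kN/m; ΣN' = 715.8 kN/m; ΣW sinα = 241.4 kN/m
Resisting = 231.7 + 715.8·tan28.7° = 231.7 + 391.9 = 623.6 kN/m
FS = 623.6 / 241.4 = 2.583

FS = 2.58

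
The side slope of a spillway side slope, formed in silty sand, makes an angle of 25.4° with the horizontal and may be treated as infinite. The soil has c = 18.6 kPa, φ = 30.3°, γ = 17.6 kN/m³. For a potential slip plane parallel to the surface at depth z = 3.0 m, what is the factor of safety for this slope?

For an infinite slope with a slip plane parallel to the surface (no pore pressure): FS = [c + γz cos²β tanφ] / [γz sinβ cosβ].
γz = 17.6·3.0 = 52.80 kN/m²
Numerator = 18.6 + 52.80·cos²25.4°·tan30.3° = 18.6 + 52.80·0.8160·0.5844 = 43.777 kPa
Denominator = 52.80·sin25.4°·cos25.4° = 52.80·0.4289·0.9033 = 20.459 kPa
FS = 43.777 / 20.459 = 2.140

FS = 2.14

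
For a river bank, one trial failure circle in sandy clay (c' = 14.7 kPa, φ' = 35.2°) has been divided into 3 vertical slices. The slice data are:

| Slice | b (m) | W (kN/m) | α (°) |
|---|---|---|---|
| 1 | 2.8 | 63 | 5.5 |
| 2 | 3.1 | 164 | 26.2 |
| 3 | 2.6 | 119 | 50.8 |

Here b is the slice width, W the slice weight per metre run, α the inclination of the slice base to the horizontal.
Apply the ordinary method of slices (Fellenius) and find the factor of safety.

Ordinary method of slices: FS = Σ[c'·Δl_i + (W_i cosα_i)·tanφ'] / Σ W_i sinα_i, with Δl_i = b_i / cosα_i.
Slice 1: Δl = 2.8/cos5.5° = 2.813 m; N'_1 = 63·cos5.5° = 62.7; c'Δl = 41.35; W sinα = 6.0
Slice 2: Δl = 3.1/cos26.2° = 3.455 m; N'_2 = 164·cos26.2° = 147.2; c'Δl = 50.79; W sinα = 72.4
Slice 3: Δl = 2.6/cos50.8° = 4.114 m; N'_3 = 119·cos50.8° = 75.2; c'Δl = 60.47; W sinα = 92.2
Σc'Δl = 152.6 kN/m; ΣN' = 285.1 kN/m; ΣW sinα = 170.7 kN/m
Resisting = 152.6 + 285.1·tan35.2° = 152.6 + 201.1 = 353.7 kN/m
FS = 353.7 / 170.7 = 2.073

FS = 2.07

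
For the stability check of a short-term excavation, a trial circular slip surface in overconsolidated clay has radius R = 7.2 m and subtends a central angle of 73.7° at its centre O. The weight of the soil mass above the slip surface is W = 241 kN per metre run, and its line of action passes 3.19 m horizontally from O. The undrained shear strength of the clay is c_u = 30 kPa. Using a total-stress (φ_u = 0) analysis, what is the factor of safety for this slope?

FS = 2.60

Taking moments about the centre O, the resisting moment is provided by the undrained shear strength acting along the arc:
Arc length L_a = R·θ = 7.2·(73.7°·π/180) = 7.2·1.2863 = 9.26 m
M_R = c_u·L_a·R = 30·9.26·7.2 = 2000.5 kN·m/m
M_D = W·d = 241·3.19 = 768.8 kN·m/m
FS = M_R / M_D = 2000.5 / 768.8 = 2.602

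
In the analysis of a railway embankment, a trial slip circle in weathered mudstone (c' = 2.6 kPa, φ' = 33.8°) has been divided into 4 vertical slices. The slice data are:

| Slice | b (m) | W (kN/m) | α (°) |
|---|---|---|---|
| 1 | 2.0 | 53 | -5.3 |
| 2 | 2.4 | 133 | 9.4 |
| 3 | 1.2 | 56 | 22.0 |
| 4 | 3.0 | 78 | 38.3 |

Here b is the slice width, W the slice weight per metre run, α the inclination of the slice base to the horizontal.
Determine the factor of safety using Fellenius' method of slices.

FS = 2.60

Ordinary method of slices: FS = Σ[c'·Δl_i + (W_i cosα_i)·tanφ'] / Σ W_i sinα_i, with Δl_i = b_i / cosα_i.
Slice 1: Δl = 2.0/cos(-5.3°) = 2.009 m; N'_1 = 53·cos(-5.3°) = 52.8; c'Δl = 5.22; W sinα = -4.9
Slice 2: Δl = 2.4/cos9.4° = 2.433 m; N'_2 = 133·cos9.4° = 131.2; c'Δl = 6.32; W sinα = 21.7
Slice 3: Δl = 1.2/cos22.0° = 1.294 m; N'_3 = 56·cos22.0° = 51.9; c'Δl = 3.37; W sinα = 21.0
Slice 4: Δl = 3.0/cos38.3° = 3.823 m; N'_4 = 78·cos38.3° = 61.2; c'Δl = 9.94; W sinα = 48.3
Σc'Δl = 24.9 kN/m; ΣN' = 297.1 kN/m; ΣW sinα = 86.1 kN/m
Resisting = 24.9 + 297.1·tan33.8° = 24.9 + 198.9 = 223.8 kN/m
FS = 223.8 / 86.1 = 2.597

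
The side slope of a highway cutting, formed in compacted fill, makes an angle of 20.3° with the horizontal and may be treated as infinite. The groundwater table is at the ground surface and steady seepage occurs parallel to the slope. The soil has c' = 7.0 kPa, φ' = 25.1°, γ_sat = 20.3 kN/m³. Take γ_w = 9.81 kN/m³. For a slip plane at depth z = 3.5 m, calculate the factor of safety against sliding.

FS = 0.96

With seepage parallel to the slope and the water table at the surface, the effective normal stress on the slip plane uses the buoyant unit weight γ' = γ_sat − γ_w while the driving shear stress uses γ_sat:
FS = [c' + γ' z cos²β tanφ'] / [γ_sat z sinβ cosβ]
γ' = 20.3 − 9.81 = 10.49 kN/m³
Numerator = 7.0 + 10.49·3.5·cos²20.3°·tan25.1° = 7.0 + 10.49·3.5·0.8796·0.4684 = 22.128 kPa
Denominator = 20.3·3.5·sin20.3°·cos20.3° = 20.3·3.5·0.3469·0.9379 = 23.119 kPa
FS = 22.128 / 23.119 = 0.957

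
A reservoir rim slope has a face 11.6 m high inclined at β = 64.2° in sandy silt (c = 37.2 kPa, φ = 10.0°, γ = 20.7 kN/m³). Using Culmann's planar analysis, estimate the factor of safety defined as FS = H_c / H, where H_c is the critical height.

FS = 1.32

H_c = (4c/γ) · sinβ cosφ / [1 − cos(β − φ)]
    = (4·37.2/20.7) · sin64.2°·cos10.0° / [1 − cos54.2°]
    = 7.188 · 0.8866 / 0.4150 = 15.36 m
FS = H_c / H = 15.36 / 11.6 = 1.324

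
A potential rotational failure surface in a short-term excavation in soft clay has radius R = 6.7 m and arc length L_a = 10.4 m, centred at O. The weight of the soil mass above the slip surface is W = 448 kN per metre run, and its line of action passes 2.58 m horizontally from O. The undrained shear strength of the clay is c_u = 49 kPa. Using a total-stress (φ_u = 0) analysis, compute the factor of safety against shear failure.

Taking moments about the centre O, the resisting moment is provided by the undrained shear strength acting along the arc:
M_R = c_u·L_a·R = 49·10.40·6.7 = 3414.3 kN·m/m
M_D = W·d = 448·2.58 = 1155.8 kN·m/m
FS = M_R / M_D = 3414.3 / 1155.8 = 2.954

FS = 2.95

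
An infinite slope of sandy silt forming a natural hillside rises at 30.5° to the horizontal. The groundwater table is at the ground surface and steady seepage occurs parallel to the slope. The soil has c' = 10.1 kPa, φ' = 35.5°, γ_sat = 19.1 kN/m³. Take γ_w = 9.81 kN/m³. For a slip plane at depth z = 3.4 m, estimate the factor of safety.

With seepage parallel to the slope and the water table at the surface, the effective normal stress on the slip plane uses the buoyant unit weight γ' = γ_sat − γ_w while the driving shear stress uses γ_sat:
FS = [c' + γ' z cos²β tanφ'] / [γ_sat z sinβ cosβ]
γ' = 19.1 − 9.81 = 9.29 kN/m³
Numerator = 10.1 + 9.29·3.4·cos²30.5°·tan35.5° = 10.1 + 9.29·3.4·0.7424·0.7133 = 26.826 kPa
Denominator = 19.1·3.4·sin30.5°·cos30.5° = 19.1·3.4·0.5075·0.8616 = 28.399 kPa
FS = 26.826 / 28.399 = 0.945

FS = 0.94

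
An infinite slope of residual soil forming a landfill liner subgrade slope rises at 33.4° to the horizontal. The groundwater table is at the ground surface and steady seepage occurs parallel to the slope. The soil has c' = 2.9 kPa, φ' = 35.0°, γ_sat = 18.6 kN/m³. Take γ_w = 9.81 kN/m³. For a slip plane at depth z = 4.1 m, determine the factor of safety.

FS = 0.58

With seepage parallel to the slope and the water table at the surface, the effective normal stress on the slip plane uses the buoyant unit weight γ' = γ_sat − γ_w while the driving shear stress uses γ_sat:
FS = [c' + γ' z cos²β tanφ'] / [γ_sat z sinβ cosβ]
γ' = 18.6 − 9.81 = 8.79 kN/m³
Numerator = 2.9 + 8.79·4.1·cos²33.4°·tan35.0° = 2.9 + 8.79·4.1·0.6970·0.7002 = 20.488 kPa
Denominator = 18.6·4.1·sin33.4°·cos33.4° = 18.6·4.1·0.5505·0.8348 = 35.047 kPa
FS = 20.488 / 35.047 = 0.585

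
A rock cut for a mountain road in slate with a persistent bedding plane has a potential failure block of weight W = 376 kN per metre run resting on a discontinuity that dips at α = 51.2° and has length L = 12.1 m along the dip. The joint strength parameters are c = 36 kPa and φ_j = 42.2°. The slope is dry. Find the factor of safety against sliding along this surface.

Resolving the block weight along and normal to the plane and applying the Mohr–Coulomb strength on the joint:
N' = W cosα = 376·cos51.2° = 235.6 kN/m
Driving force T = W sinα = 376·sin51.2° = 293.0 kN/m
Resisting force R = c·L + N'·tanφ_j = 36·12.1 + 235.6·tan42.2° = 435.6 + 213.6 = 649.2 kN/m
FS = R / T = 649.2 / 293.0 = 2.216

FS = 2.22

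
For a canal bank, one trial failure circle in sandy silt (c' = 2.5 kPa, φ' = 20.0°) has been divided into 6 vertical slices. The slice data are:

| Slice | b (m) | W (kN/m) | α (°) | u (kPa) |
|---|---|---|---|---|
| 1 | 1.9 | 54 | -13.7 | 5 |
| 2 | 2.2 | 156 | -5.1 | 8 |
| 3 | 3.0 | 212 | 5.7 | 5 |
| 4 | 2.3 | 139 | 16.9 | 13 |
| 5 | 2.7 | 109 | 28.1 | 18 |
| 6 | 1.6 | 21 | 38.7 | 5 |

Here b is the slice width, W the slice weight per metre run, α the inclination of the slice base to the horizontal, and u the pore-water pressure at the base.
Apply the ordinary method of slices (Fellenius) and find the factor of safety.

FS = 2.30

Ordinary method of slices: FS = Σ[c'·Δl_i + (W_i cosα_i − u_i·Δl_i)·tanφ'] / Σ W_i sinα_i, with Δl_i = b_i / cosα_i.
Slice 1: Δl = 1.9/cos(-13.7°) = 1.956 m; N'_1 = 54·cos(-13.7°) − 5·1.956 = 42.7; c'Δl = 4.89; W sinα = -12.8
Slice 2: Δl = 2.2/cos(-5.1°) = 2.209 m; N'_2 = 156·cos(-5.1°) − 8·2.209 = 137.7; c'Δl = 5.52; W sinα = -13.9
Slice 3: Δl = 3.0/cos5.7° = 3.015 m; N'_3 = 212·cos5.7° − 5·3.015 = 195.9; c'Δl = 7.54; W sinα = 21.1
Slice 4: Δl = 2.3/cos16.9° = 2.404 m; N'_4 = 139·cos16.9° − 13·2.404 = 101.7; c'Δl = 6.01; W sinα = 40.4
Slice 5: Δl = 2.7/cos28.1° = 3.061 m; N'_5 = 109·cos28.1° − 18·3.061 = 41.1; c'Δl = 7.65; W sinα = 51.3
Slice 6: Δl = 1.6/cos38.7° = 2.050 m; N'_6 = 21·cos38.7° − 5·2.050 = 6.1; c'Δl = 5.13; W sinα = 13.1
Σc'Δl = 36.7 kN/m; ΣN' = 525.2 kN/m; ΣW sinα = 99.3 kN/m
Resisting = 36.7 + 525.2·tan20.0° = 36.7 + 191.2 = 227.9 kN/m
FS = 227.9 / 99.3 = 2.296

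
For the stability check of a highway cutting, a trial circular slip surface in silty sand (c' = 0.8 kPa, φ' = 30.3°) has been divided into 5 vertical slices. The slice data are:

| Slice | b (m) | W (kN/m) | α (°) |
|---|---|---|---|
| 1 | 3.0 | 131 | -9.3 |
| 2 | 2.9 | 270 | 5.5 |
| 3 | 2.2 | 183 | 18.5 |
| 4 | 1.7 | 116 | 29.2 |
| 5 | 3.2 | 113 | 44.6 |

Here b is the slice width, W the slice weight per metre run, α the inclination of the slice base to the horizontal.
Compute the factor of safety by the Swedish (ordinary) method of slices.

Ordinary method of slices: FS = Σ[c'·Δl_i + (W_i cosα_i)·tanφ'] / Σ W_i sinα_i, with Δl_i = b_i / cosα_i.
Slice 1: Δl = 3.0/cos(-9.3°) = 3.040 m; N'_1 = 131·cos(-9.3°) = 129.3; c'Δl = 2.43; W sinα = -21.2
Slice 2: Δl = 2.9/cos5.5° = 2.913 m; N'_2 = 270·cos5.5° = 268.8; c'Δl = 2.33; W sinα = 25.9
Slice 3: Δl = 2.2/cos18.5° = 2.320 m; N'_3 = 183·cos18.5° = 173.5; c'Δl = 1.86; W sinα = 58.1
Slice 4: Δl = 1.7/cos29.2° = 1.947 m; N'_4 = 116·cos29.2° = 101.3; c'Δl = 1.56; W sinα = 56.6
Slice 5: Δl = 3.2/cos44.6° = 4.494 m; N'_5 = 113·cos44.6° = 80.5; c'Δl = 3.60; W sinα = 79.3
Σc'Δl = 11.8 kN/m; ΣN' = 753.3 kN/m; ΣW sinα = 198.7 kN/m
Resisting = 11.8 + 753.3·tan30.3° = 11.8 + 440.2 = 452.0 kN/m
FS = 452.0 / 198.7 = 2.274

FS = 2.27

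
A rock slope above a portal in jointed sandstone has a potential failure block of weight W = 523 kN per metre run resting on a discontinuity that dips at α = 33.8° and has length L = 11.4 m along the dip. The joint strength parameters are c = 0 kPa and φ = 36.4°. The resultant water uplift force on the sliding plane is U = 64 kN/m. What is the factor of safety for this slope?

Resolving the block weight along and normal to the plane and applying the Mohr–Coulomb strength on the joint:
N' = W cosα − U = 523·cos33.8° − 64 = 370.6 kN/m
Driving force T = W sinα = 523·sin33.8° = 290.9 kN/m
Resisting force R = c·L + N'·tanφ = 0·11.4 + 370.6·tan36.4° = 0.0 + 273.2 = 273.2 kN/m
FS = R / T = 273.2 / 290.9 = 0.939

FS = 0.94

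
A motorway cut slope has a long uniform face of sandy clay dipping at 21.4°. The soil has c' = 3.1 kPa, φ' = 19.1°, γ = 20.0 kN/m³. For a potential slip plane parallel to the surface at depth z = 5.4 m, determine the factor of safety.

FS = 0.97

For an infinite slope with a slip plane parallel to the surface (no pore pressure): FS = [c' + γz cos²β tanφ'] / [γz sinβ cosβ].
γz = 20.0·5.4 = 108.00 kN/m²
Numerator = 3.1 + 108.00·cos²21.4°·tan19.1° = 3.1 + 108.00·0.8669·0.3463 = 35.519 kPa
Denominator = 108.00·sin21.4°·cos21.4° = 108.00·0.3649·0.9311 = 36.690 kPa
FS = 35.519 / 36.690 = 0.968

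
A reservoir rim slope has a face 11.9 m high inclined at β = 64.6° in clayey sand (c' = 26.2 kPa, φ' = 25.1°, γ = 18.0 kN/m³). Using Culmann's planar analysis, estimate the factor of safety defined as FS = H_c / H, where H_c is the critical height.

FS = 1.75

H_c = (4c'/γ) · sinβ cosφ' / [1 − cos(β − φ')]
    = (4·26.2/18.0) · sin64.6°·cos25.1° / [1 − cos39.5°]
    = 5.822 · 0.8180 / 0.2284 = 20.85 m
FS = H_c / H = 20.85 / 11.9 = 1.753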